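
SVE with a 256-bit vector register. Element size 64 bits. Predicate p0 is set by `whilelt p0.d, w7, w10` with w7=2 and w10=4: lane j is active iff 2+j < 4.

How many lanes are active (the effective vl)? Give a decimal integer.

vl = 2

register lanes = 256/64 = 4
p0[j] = (2+j < 4); true for j=0..1 → 2 lanes set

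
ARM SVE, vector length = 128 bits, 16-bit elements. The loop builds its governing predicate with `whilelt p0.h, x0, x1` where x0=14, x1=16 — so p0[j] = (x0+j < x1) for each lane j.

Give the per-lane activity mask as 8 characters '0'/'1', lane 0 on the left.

128-bit reg / 16-bit elem → 8 lanes
whilelt: lane j active iff 14+j < 16 → j < 2 → 2 active
bits (lane 0 leftmost): 11000000

predicate = 11000000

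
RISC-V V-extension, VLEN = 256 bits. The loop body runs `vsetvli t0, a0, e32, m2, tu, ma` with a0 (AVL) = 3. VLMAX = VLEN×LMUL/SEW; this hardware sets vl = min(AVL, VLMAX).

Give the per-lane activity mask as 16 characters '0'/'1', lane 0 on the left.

VLMAX = (256 × 2) / 32 = 16 lanes
vl ← min(3, 16) = 3
bits (lane 0 leftmost): 1110000000000000

predicate = 1110000000000000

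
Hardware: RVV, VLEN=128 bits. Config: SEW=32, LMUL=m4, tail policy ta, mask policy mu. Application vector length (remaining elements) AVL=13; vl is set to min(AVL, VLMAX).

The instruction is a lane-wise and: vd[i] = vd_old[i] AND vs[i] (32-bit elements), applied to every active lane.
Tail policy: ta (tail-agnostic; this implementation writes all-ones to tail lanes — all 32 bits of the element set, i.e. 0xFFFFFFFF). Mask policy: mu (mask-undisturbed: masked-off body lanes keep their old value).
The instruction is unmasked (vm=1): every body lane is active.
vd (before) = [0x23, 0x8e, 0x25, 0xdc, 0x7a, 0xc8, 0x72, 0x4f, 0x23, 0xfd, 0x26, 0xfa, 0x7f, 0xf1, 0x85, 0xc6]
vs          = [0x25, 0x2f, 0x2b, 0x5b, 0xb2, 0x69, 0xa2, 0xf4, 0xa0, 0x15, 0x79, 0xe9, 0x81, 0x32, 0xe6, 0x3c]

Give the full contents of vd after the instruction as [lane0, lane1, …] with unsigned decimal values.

vd = [33, 14, 33, 88, 50, 72, 34, 68, 32, 21, 32, 232, 1, 4294967295, 4294967295, 4294967295]

VLMAX = VLEN×LMUL/SEW = 128×4/32 = 16
vl ← min(13, 16) = 13
[0] and(0x23,0x25) = 0x21
[1] and(0x8e,0x2f) = 0x0e
[2] and(0x25,0x2b) = 0x21
[3] and(0xdc,0x5b) = 0x58
[4] and(0x7a,0xb2) = 0x32
[5] and(0xc8,0x69) = 0x48
[6] and(0x72,0xa2) = 0x22
[7] and(0x4f,0xf4) = 0x44
[8] and(0x23,0xa0) = 0x20
[9] and(0xfd,0x15) = 0x15
[10] and(0x26,0x79) = 0x20
[11] and(0xfa,0xe9) = 0xe8
[12] and(0x7f,0x81) = 0x01
[13] tail/ones = 0xffffffff
[14] tail/ones = 0xffffffff
[15] tail/ones = 0xffffffff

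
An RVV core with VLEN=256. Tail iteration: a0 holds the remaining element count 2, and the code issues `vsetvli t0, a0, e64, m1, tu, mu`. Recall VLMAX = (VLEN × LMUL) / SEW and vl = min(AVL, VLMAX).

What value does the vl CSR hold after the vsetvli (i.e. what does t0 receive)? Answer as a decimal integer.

lanes per group: 256·1/64 = 4
AVL=2 ≤ VLMAX=4, so vl = 2

vl = 2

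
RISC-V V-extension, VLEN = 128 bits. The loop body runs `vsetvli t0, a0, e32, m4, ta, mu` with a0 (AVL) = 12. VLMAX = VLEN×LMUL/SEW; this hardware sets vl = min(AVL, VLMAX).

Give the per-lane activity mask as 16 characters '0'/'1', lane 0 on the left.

VLMAX = (128 × 4) / 32 = 16 lanes
vl = min(AVL, VLMAX) = min(12, 16) = 12
bits (lane 0 leftmost): 1111111111110000

predicate = 1111111111110000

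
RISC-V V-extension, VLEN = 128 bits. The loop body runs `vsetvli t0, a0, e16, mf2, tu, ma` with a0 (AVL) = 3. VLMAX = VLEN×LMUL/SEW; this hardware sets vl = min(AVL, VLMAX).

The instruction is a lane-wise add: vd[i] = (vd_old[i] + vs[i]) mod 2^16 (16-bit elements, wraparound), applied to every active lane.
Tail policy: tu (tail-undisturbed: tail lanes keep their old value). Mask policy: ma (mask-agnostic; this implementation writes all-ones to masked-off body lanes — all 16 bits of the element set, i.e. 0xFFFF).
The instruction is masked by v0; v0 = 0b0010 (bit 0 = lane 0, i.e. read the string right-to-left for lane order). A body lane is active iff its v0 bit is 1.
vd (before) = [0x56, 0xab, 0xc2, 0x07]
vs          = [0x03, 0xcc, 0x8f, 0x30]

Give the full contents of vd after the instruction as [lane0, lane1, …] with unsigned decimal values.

vd = [65535, 375, 65535, 7]

VLMAX = VLEN×LMUL/SEW = 128×1/2/16 = 4
vl = min(AVL, VLMAX) = min(3, 4) = 3
lane  0: mask-off/ones ⇒ 0xffff
lane  1: add(0xab,0xcc) ⇒ 0x177
lane  2: mask-off/ones ⇒ 0xffff
lane  3: tail/keep ⇒ 0x07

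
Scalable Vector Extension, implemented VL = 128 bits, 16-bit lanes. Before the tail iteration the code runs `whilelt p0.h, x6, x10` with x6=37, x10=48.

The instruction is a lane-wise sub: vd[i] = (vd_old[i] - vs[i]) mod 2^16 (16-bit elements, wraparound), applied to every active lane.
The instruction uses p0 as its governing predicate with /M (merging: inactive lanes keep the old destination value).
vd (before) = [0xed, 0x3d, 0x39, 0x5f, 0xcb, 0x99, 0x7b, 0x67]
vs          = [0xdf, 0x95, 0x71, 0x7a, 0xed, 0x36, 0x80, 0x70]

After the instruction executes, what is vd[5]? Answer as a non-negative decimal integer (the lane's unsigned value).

vd[5] = 99

register lanes = 128/16 = 8
whilelt: lane j active iff 37+j < 48 → j < 11 → 8 active
[0] sub(0xed,0xdf) = 0x0e
[1] sub(0x3d,0x95) = 0xffa8
[2] sub(0x39,0x71) = 0xffc8
[3] sub(0x5f,0x7a) = 0xffe5
[4] sub(0xcb,0xed) = 0xffde
[5] sub(0x99,0x36) = 0x63
[6] sub(0x7b,0x80) = 0xfffb
[7] sub(0x67,0x70) = 0xfff7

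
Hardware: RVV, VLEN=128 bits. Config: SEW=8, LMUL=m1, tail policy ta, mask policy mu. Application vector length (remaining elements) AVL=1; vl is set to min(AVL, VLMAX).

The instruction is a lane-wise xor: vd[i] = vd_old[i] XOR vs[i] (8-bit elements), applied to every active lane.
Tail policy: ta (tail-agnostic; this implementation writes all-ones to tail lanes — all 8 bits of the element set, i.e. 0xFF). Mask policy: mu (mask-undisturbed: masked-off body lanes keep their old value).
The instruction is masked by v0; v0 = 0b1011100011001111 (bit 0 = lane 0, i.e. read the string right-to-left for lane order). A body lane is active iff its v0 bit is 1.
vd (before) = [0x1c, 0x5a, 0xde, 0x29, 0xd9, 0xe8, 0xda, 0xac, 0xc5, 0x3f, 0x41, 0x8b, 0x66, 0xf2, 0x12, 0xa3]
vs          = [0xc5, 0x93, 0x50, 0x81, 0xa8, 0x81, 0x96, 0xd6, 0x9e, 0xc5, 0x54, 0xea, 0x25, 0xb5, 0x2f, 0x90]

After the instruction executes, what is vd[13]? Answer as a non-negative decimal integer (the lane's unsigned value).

VLMAX = VLEN×LMUL/SEW = 128×1/8 = 16
AVL=1 ≤ VLMAX=16, so vl = 1
[0] xor(0x1c,0xc5) = 0xd9
[1] tail/ones = 0xff
[2] tail/ones = 0xff
[3] tail/ones = 0xff
[4] tail/ones = 0xff
[5] tail/ones = 0xff
[6] tail/ones = 0xff
[7] tail/ones = 0xff
[8] tail/ones = 0xff
[9] tail/ones = 0xff
[10] tail/ones = 0xff
[11] tail/ones = 0xff
[12] tail/ones = 0xff
[13] tail/ones = 0xff
[14] tail/ones = 0xff
[15] tail/ones = 0xff

vd[13] = 255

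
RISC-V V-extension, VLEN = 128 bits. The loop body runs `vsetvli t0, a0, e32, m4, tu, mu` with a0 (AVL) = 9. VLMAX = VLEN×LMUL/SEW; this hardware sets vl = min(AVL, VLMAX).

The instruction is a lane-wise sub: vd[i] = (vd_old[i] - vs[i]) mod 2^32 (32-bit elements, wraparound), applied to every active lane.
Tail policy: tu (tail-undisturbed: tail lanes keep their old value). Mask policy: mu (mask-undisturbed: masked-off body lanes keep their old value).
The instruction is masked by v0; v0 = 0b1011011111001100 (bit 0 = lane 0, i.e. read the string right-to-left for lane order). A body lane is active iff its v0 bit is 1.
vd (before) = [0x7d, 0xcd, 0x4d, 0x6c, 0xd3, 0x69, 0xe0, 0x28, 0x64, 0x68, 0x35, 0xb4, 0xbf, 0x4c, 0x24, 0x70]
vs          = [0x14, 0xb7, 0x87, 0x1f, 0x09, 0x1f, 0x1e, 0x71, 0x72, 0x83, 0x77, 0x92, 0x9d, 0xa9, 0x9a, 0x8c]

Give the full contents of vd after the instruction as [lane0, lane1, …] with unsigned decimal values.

lanes per group: 128·4/32 = 16
vl ← min(9, 16) = 9
vd[0] mask-off/keep -> 0x7d
vd[1] mask-off/keep -> 0xcd
vd[2] sub(0x4d,0x87) -> 0xffffffc6
vd[3] sub(0x6c,0x1f) -> 0x4d
vd[4] mask-off/keep -> 0xd3
vd[5] mask-off/keep -> 0x69
vd[6] sub(0xe0,0x1e) -> 0xc2
vd[7] sub(0x28,0x71) -> 0xffffffb7
vd[8] sub(0x64,0x72) -> 0xfffffff2
vd[9] tail/keep -> 0x68
vd[10] tail/keep -> 0x35
vd[11] tail/keep -> 0xb4
vd[12] tail/keep -> 0xbf
vd[13] tail/keep -> 0x4c
vd[14] tail/keep -> 0x24
vd[15] tail/keep -> 0x70

vd = [125, 205, 4294967238, 77, 211, 105, 194, 4294967223, 4294967282, 104, 53, 180, 191, 76, 36, 112]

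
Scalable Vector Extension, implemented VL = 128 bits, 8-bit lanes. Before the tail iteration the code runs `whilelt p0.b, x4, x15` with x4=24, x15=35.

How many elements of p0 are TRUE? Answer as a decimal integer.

vl = 11

lane count: 128 div 8 = 16
whilelt: lane j active iff 24+j < 35 → j < 11 → 11 active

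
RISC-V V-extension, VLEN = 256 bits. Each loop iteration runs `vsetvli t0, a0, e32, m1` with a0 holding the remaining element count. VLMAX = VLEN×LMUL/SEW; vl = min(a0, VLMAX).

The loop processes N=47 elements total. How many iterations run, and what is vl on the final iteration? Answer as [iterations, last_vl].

[iterations, last_vl] = [6, 7]

VLMAX = VLEN×LMUL/SEW = 256×1/32 = 8
N=47: ⌈47/8⌉ = 6 iters; last vl = 47 − 5×8 = 7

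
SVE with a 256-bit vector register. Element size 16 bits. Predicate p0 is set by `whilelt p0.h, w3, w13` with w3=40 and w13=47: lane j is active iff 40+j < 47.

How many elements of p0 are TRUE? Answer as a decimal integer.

vl = 7

register lanes = 256/16 = 16
whilelt: lane j active iff 40+j < 47 → j < 7 → 7 active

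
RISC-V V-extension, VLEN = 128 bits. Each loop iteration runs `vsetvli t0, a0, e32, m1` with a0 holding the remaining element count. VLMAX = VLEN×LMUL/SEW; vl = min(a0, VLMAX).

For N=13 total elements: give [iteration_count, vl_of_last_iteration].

lanes per group: 128·1/32 = 4
N=13: ⌈13/4⌉ = 4 iters; last vl = 13 − 3×4 = 1

[iterations, last_vl] = [4, 1]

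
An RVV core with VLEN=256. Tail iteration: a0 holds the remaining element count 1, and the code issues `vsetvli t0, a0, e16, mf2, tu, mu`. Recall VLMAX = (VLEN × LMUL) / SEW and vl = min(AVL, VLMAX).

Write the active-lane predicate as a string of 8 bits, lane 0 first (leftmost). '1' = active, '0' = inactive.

VLMAX = (256 × 1/2) / 16 = 8 lanes
vl ← min(1, 8) = 1
bits (lane 0 leftmost): 10000000

predicate = 10000000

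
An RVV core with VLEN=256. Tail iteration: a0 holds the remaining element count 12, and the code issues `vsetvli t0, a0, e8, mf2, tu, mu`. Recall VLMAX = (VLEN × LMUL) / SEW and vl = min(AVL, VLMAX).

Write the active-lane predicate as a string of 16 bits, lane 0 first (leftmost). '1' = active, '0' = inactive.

VLMAX = (256 × 1/2) / 8 = 16 lanes
AVL=12 ≤ VLMAX=16, so vl = 12
bits (lane 0 leftmost): 1111111111110000

predicate = 1111111111110000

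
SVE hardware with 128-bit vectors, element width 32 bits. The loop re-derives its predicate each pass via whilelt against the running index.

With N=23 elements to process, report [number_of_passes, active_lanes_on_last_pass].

[iterations, last_vl] = [6, 3]

lane count: 128 div 32 = 4
iterations = ceil(23/4) = 6; final-pass vl = 3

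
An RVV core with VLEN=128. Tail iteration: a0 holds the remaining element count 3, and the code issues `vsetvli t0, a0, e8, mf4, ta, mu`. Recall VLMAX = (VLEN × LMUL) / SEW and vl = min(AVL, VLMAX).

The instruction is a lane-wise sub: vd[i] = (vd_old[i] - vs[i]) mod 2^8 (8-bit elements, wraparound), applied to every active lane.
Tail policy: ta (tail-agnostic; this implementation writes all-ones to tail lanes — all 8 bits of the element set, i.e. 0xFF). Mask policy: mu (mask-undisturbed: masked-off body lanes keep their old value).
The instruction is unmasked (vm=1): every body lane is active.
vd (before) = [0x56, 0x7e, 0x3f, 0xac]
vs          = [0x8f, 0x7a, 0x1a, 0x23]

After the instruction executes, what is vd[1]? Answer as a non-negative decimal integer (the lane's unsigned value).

lanes per group: 128·1/4/8 = 4
vl ← min(3, 4) = 3
lane  0: sub(0x56,0x8f) ⇒ 0xc7
lane  1: sub(0x7e,0x7a) ⇒ 0x04
lane  2: sub(0x3f,0x1a) ⇒ 0x25
lane  3: tail/ones ⇒ 0xff

vd[1] = 4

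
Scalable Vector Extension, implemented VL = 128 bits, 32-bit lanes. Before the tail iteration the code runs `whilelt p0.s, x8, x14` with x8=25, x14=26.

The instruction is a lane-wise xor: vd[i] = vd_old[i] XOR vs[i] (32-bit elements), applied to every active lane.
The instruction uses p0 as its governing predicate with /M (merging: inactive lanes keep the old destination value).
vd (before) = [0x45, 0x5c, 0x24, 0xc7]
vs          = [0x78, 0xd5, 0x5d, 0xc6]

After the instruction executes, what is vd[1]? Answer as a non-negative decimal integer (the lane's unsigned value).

vd[1] = 92

lane count: 128 div 32 = 4
active while 25+j < 26, i.e. j ∈ [0,1) capped at 4 ⇒ 1
lane  0: xor(0x45,0x78) ⇒ 0x3d
lane  1: tail/keep ⇒ 0x5c
lane  2: tail/keep ⇒ 0x24
lane  3: tail/keep ⇒ 0xc7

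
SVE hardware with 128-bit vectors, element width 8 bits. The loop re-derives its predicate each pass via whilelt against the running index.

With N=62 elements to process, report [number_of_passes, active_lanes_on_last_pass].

[iterations, last_vl] = [4, 14]

register lanes = 128/8 = 16
N=62: ⌈62/16⌉ = 4 iters; last vl = 62 − 3×16 = 14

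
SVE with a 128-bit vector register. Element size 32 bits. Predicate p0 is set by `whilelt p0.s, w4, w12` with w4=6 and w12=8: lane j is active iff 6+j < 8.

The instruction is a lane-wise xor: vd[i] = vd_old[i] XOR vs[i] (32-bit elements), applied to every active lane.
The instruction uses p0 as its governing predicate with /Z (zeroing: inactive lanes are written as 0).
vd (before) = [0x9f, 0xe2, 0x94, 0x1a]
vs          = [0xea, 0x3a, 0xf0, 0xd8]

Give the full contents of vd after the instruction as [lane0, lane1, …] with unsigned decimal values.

128-bit reg / 32-bit elem → 4 lanes
whilelt: lane j active iff 6+j < 8 → j < 2 → 2 active
  i=0: xor(0x9f,0xea) → 117
  i=1: xor(0xe2,0x3a) → 216
  i=2: tail/zero → 0
  i=3: tail/zero → 0

vd = [117, 216, 0, 0]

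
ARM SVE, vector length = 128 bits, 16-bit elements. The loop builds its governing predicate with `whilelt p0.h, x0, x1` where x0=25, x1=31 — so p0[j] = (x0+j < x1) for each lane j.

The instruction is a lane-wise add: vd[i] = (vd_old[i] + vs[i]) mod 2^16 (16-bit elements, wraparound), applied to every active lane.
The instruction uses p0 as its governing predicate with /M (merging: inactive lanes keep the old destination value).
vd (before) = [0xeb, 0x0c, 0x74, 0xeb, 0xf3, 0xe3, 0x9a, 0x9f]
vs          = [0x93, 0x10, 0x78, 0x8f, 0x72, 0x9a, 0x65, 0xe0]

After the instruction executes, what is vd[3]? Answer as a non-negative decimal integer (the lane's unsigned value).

vd[3] = 378

register lanes = 128/16 = 8
active while 25+j < 31, i.e. j ∈ [0,6) capped at 8 ⇒ 6
[0] add(0xeb,0x93) = 0x17e
[1] add(0x0c,0x10) = 0x1c
[2] add(0x74,0x78) = 0xec
[3] add(0xeb,0x8f) = 0x17a
[4] add(0xf3,0x72) = 0x165
[5] add(0xe3,0x9a) = 0x17d
[6] tail/keep = 0x9a
[7] tail/keep = 0x9f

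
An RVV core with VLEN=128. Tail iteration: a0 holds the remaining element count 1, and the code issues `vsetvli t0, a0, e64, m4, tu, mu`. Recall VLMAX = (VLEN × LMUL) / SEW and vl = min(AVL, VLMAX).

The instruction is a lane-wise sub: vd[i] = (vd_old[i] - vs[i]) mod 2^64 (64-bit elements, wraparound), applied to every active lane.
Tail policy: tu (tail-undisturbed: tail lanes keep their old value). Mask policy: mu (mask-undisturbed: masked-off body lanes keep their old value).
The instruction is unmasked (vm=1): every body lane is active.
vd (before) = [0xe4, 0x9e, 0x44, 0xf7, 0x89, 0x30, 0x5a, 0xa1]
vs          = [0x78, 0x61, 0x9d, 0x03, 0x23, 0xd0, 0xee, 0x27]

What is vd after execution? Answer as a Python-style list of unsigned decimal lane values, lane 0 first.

lanes per group: 128·4/64 = 8
AVL=1 ≤ VLMAX=8, so vl = 1
  i=0: sub(0xe4,0x78) → 108
  i=1: tail/keep → 158
  i=2: tail/keep → 68
  i=3: tail/keep → 247
  i=4: tail/keep → 137
  i=5: tail/keep → 48
  i=6: tail/keep → 90
  i=7: tail/keep → 161

vd = [108, 158, 68, 247, 137, 48, 90, 161]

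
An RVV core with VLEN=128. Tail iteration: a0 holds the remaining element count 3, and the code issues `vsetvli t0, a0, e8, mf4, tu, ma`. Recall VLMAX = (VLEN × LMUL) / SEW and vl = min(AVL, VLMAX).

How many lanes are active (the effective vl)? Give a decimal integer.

vl = 3

lanes per group: 128·1/4/8 = 4
vl = min(AVL, VLMAX) = min(3, 4) = 3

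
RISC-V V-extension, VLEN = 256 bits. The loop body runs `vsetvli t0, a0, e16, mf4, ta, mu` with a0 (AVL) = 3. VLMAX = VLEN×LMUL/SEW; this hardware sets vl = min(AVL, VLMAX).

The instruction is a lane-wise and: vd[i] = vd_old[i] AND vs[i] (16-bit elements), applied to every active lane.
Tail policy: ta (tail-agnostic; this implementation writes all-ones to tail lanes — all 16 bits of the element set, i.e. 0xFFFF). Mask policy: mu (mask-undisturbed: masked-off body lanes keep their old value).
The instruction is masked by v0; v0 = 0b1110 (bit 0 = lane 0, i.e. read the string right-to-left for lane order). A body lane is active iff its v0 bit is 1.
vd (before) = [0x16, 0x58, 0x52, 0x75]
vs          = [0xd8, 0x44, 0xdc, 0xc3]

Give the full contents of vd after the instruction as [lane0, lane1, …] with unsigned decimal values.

lanes per group: 256·1/4/16 = 4
AVL=3 ≤ VLMAX=4, so vl = 3
vd[0] mask-off/keep -> 0x16
vd[1] and(0x58,0x44) -> 0x40
vd[2] and(0x52,0xdc) -> 0x50
vd[3] tail/ones -> 0xffff

vd = [22, 64, 80, 65535]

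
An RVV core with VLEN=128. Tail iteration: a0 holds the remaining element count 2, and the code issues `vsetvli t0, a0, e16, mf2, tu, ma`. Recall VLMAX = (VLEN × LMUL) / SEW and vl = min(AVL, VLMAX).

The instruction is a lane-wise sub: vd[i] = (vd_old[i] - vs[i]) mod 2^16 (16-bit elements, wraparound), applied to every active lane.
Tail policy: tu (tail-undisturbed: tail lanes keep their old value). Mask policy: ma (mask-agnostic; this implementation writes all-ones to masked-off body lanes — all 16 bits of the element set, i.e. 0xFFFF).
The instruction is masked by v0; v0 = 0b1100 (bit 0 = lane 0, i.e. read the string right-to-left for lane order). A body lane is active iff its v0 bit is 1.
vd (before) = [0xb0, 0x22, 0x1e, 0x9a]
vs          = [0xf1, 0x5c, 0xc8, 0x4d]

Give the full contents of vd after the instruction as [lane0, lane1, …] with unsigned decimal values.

vd = [65535, 65535, 30, 154]

VLMAX = (128 × 1/2) / 16 = 4 lanes
vl ← min(2, 4) = 2
lane  0: mask-off/ones ⇒ 0xffff
lane  1: mask-off/ones ⇒ 0xffff
lane  2: tail/keep ⇒ 0x1e
lane  3: tail/keep ⇒ 0x9a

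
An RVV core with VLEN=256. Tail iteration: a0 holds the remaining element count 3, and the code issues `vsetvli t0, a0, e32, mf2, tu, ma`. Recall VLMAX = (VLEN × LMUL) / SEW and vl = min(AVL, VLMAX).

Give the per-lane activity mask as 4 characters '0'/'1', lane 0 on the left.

lanes per group: 256·1/2/32 = 4
vl ← min(3, 4) = 3
bits (lane 0 leftmost): 1110

predicate = 1110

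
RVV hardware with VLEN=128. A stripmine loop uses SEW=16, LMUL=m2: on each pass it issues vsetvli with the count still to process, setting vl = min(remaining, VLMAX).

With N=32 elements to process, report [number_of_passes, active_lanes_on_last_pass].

[iterations, last_vl] = [2, 16]

VLMAX = VLEN×LMUL/SEW = 128×2/16 = 16
iterations = ceil(32/16) = 2; final-pass vl = 16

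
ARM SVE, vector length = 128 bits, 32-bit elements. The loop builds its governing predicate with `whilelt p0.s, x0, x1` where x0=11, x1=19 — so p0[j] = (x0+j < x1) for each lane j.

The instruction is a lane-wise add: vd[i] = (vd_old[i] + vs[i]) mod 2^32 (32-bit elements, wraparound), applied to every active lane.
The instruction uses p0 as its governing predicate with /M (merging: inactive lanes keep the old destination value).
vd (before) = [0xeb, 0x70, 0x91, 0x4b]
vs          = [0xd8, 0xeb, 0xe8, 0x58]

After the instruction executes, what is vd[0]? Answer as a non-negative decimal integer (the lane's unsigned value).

vd[0] = 451

128-bit reg / 32-bit elem → 4 lanes
p0[j] = (11+j < 19); true for j=0..3 → 4 lanes set
[0] add(0xeb,0xd8) = 0x1c3
[1] add(0x70,0xeb) = 0x15b
[2] add(0x91,0xe8) = 0x179
[3] add(0x4b,0x58) = 0xa3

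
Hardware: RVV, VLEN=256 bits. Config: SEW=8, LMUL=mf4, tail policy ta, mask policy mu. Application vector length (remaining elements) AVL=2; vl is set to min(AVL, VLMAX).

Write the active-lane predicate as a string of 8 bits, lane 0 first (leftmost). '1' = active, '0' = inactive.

predicate = 11000000

VLMAX = VLEN×LMUL/SEW = 256×1/4/8 = 8
vl ← min(2, 8) = 2
bits (lane 0 leftmost): 11000000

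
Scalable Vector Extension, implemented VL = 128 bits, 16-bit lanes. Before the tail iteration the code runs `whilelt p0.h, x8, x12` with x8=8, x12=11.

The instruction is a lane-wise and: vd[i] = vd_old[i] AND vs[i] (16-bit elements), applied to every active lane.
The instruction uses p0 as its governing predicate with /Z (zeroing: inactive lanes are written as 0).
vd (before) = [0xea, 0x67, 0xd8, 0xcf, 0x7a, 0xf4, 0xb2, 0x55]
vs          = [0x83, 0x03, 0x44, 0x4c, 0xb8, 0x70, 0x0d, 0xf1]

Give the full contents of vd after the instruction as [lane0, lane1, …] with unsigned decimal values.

128-bit reg / 16-bit elem → 8 lanes
active while 8+j < 11, i.e. j ∈ [0,3) capped at 8 ⇒ 3
[0] and(0xea,0x83) = 0x82
[1] and(0x67,0x03) = 0x03
[2] and(0xd8,0x44) = 0x40
[3] tail/zero = 0x00
[4] tail/zero = 0x00
[5] tail/zero = 0x00
[6] tail/zero = 0x00
[7] tail/zero = 0x00

vd = [130, 3, 64, 0, 0, 0, 0, 0]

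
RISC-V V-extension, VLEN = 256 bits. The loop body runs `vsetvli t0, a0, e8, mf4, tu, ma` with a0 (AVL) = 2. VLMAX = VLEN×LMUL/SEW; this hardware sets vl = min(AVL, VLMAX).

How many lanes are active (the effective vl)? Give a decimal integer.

VLMAX = VLEN×LMUL/SEW = 256×1/4/8 = 8
AVL=2 ≤ VLMAX=8, so vl = 2

vl = 2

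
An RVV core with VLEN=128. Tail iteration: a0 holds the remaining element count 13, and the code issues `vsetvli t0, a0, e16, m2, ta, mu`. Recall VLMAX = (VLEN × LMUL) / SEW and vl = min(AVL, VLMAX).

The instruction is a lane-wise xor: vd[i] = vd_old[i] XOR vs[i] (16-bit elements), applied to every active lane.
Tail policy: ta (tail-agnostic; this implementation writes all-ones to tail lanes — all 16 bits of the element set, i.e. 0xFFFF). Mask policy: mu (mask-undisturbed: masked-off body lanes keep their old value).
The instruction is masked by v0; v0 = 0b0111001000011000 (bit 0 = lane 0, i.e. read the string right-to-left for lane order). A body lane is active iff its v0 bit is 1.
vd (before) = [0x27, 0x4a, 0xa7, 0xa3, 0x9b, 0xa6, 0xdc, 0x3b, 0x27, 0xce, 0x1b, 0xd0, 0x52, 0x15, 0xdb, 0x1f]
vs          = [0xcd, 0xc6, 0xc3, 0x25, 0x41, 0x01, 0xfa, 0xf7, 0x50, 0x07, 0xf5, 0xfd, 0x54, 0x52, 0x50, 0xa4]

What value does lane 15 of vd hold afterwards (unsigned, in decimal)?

VLMAX = VLEN×LMUL/SEW = 128×2/16 = 16
AVL=13 ≤ VLMAX=16, so vl = 13
lane  0: mask-off/keep ⇒ 0x27
lane  1: mask-off/keep ⇒ 0x4a
lane  2: mask-off/keep ⇒ 0xa7
lane  3: xor(0xa3,0x25) ⇒ 0x86
lane  4: xor(0x9b,0x41) ⇒ 0xda
lane  5: mask-off/keep ⇒ 0xa6
lane  6: mask-off/keep ⇒ 0xdc
lane  7: mask-off/keep ⇒ 0x3b
lane  8: mask-off/keep ⇒ 0x27
lane  9: xor(0xce,0x07) ⇒ 0xc9
lane 10: mask-off/keep ⇒ 0x1b
lane 11: mask-off/keep ⇒ 0xd0
lane 12: xor(0x52,0x54) ⇒ 0x06
lane 13: tail/ones ⇒ 0xffff
lane 14: tail/ones ⇒ 0xffff
lane 15: tail/ones ⇒ 0xffff

vd[15] = 65535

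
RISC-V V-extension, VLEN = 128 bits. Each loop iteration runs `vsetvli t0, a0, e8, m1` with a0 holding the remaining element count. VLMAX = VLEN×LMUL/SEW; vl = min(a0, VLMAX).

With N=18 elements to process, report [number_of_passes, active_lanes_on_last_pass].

lanes per group: 128·1/8 = 16
N=18: ⌈18/16⌉ = 2 iters; last vl = 18 − 1×16 = 2

[iterations, last_vl] = [2, 2]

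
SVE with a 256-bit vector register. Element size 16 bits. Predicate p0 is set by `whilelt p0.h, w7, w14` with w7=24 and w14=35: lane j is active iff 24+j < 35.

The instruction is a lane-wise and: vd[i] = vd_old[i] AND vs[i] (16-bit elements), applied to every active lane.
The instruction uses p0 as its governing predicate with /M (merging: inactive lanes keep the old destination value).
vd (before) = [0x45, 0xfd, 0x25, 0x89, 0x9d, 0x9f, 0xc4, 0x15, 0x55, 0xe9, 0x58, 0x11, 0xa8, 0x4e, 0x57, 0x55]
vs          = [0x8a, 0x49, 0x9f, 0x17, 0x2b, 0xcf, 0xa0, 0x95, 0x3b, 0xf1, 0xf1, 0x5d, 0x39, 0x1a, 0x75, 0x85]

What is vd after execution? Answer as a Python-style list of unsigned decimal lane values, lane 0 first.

vd = [0, 73, 5, 1, 9, 143, 128, 21, 17, 225, 80, 17, 168, 78, 87, 85]

register lanes = 256/16 = 16
whilelt: lane j active iff 24+j < 35 → j < 11 → 11 active
lane  0: and(0x45,0x8a) ⇒ 0x00
lane  1: and(0xfd,0x49) ⇒ 0x49
lane  2: and(0x25,0x9f) ⇒ 0x05
lane  3: and(0x89,0x17) ⇒ 0x01
lane  4: and(0x9d,0x2b) ⇒ 0x09
lane  5: and(0x9f,0xcf) ⇒ 0x8f
lane  6: and(0xc4,0xa0) ⇒ 0x80
lane  7: and(0x15,0x95) ⇒ 0x15
lane  8: and(0x55,0x3b) ⇒ 0x11
lane  9: and(0xe9,0xf1) ⇒ 0xe1
lane 10: and(0x58,0xf1) ⇒ 0x50
lane 11: tail/keep ⇒ 0x11
lane 12: tail/keep ⇒ 0xa8
lane 13: tail/keep ⇒ 0x4e
lane 14: tail/keep ⇒ 0x57
lane 15: tail/keep ⇒ 0x55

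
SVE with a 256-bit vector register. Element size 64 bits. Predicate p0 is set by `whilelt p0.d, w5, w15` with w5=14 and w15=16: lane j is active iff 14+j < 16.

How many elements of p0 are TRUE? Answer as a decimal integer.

vl = 2

lane count: 256 div 64 = 4
active while 14+j < 16, i.e. j ∈ [0,2) capped at 4 ⇒ 2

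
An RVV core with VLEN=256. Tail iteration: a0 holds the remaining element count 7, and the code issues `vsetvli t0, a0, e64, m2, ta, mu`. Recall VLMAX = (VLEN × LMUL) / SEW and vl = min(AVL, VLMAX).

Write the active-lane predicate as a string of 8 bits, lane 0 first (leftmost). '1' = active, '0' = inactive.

VLMAX = VLEN×LMUL/SEW = 256×2/64 = 8
AVL=7 ≤ VLMAX=8, so vl = 7
bits (lane 0 leftmost): 11111110

predicate = 11111110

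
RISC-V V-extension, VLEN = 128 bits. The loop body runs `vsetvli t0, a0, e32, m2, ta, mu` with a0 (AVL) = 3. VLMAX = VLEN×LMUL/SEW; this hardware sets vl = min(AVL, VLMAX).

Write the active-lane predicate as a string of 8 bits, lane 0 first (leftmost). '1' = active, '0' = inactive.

lanes per group: 128·2/32 = 8
AVL=3 ≤ VLMAX=8, so vl = 3
bits (lane 0 leftmost): 11100000

predicate = 11100000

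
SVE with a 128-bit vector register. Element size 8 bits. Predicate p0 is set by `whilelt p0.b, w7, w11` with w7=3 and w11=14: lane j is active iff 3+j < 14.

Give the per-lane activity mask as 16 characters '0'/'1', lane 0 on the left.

predicate = 1111111111100000

128-bit reg / 8-bit elem → 16 lanes
active while 3+j < 14, i.e. j ∈ [0,11) capped at 16 ⇒ 11
bits (lane 0 leftmost): 1111111111100000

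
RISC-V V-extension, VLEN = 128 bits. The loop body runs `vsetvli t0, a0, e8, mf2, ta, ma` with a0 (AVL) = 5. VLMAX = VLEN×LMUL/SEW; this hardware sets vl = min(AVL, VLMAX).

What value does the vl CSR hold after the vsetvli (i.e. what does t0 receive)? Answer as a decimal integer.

vl = 5

VLMAX = VLEN×LMUL/SEW = 128×1/2/8 = 8
vl = min(AVL, VLMAX) = min(5, 8) = 5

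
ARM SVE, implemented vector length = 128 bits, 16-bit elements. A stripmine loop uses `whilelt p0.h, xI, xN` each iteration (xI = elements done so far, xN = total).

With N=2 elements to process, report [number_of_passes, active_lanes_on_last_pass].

lane count: 128 div 16 = 8
N=2: ⌈2/8⌉ = 1 iters; last vl = 2 − 0×8 = 2

[iterations, last_vl] = [1, 2]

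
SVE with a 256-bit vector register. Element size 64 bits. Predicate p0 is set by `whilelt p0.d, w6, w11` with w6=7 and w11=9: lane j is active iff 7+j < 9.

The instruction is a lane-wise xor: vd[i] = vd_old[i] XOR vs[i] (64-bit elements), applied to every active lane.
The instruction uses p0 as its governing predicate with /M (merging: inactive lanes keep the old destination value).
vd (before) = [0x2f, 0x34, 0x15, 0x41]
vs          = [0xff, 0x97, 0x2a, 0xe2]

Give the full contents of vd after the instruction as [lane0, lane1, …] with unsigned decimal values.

register lanes = 256/64 = 4
whilelt: lane j active iff 7+j < 9 → j < 2 → 2 active
  i=0: xor(0x2f,0xff) → 208
  i=1: xor(0x34,0x97) → 163
  i=2: tail/keep → 21
  i=3: tail/keep → 65

vd = [208, 163, 21, 65]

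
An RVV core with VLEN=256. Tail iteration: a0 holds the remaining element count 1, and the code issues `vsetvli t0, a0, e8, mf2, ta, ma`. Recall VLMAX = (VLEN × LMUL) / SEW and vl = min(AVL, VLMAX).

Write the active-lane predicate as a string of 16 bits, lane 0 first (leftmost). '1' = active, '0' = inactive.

VLMAX = VLEN×LMUL/SEW = 256×1/2/8 = 16
vl ← min(1, 16) = 1
bits (lane 0 leftmost): 1000000000000000

predicate = 1000000000000000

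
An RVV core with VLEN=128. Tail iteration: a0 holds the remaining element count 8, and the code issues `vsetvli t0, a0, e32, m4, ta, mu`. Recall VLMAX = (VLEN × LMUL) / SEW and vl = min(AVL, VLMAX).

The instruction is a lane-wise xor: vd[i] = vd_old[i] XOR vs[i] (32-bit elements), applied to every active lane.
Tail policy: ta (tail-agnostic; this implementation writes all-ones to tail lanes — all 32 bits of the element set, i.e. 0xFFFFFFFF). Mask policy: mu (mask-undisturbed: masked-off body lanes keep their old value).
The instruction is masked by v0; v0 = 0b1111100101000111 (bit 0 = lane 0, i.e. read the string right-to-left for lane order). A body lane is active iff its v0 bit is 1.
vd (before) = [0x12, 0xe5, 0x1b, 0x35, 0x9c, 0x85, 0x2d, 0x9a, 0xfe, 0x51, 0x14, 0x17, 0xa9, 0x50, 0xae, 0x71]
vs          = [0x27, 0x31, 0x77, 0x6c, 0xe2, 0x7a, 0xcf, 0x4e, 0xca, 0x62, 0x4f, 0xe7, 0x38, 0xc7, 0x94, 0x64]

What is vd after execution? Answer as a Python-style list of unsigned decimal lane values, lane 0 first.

vd = [53, 212, 108, 53, 156, 133, 226, 154, 4294967295, 4294967295, 4294967295, 4294967295, 4294967295, 4294967295, 4294967295, 4294967295]

VLMAX = (128 × 4) / 32 = 16 lanes
AVL=8 ≤ VLMAX=16, so vl = 8
lane  0: xor(0x12,0x27) ⇒ 0x35
lane  1: xor(0xe5,0x31) ⇒ 0xd4
lane  2: xor(0x1b,0x77) ⇒ 0x6c
lane  3: mask-off/keep ⇒ 0x35
lane  4: mask-off/keep ⇒ 0x9c
lane  5: mask-off/keep ⇒ 0x85
lane  6: xor(0x2d,0xcf) ⇒ 0xe2
lane  7: mask-off/keep ⇒ 0x9a
lane  8: tail/ones ⇒ 0xffffffff
lane  9: tail/ones ⇒ 0xffffffff
lane 10: tail/ones ⇒ 0xffffffff
lane 11: tail/ones ⇒ 0xffffffff
lane 12: tail/ones ⇒ 0xffffffff
lane 13: tail/ones ⇒ 0xffffffff
lane 14: tail/ones ⇒ 0xffffffff
lane 15: tail/ones ⇒ 0xffffffff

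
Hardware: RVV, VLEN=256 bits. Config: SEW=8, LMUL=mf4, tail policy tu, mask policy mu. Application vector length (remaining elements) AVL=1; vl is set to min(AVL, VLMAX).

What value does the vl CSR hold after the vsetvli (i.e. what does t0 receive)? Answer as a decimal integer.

VLMAX = VLEN×LMUL/SEW = 256×1/4/8 = 8
vl ← min(1, 8) = 1

vl = 1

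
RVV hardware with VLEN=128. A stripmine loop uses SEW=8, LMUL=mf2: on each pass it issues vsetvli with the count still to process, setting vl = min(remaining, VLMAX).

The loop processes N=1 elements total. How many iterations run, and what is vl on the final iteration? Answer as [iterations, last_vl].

[iterations, last_vl] = [1, 1]

lanes per group: 128·1/2/8 = 8
1 elements at 8/iter → 1 passes, remainder 1 on the last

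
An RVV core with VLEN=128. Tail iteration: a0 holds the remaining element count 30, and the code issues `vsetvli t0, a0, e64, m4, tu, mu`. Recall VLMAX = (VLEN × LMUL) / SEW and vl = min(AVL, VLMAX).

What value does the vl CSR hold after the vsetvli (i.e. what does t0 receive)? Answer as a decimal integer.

lanes per group: 128·4/64 = 8
vl = min(AVL, VLMAX) = min(30, 8) = 8

vl = 8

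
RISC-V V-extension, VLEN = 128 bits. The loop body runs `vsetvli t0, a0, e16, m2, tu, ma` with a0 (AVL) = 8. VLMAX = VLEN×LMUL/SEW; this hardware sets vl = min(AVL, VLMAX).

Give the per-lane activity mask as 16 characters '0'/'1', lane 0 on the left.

predicate = 1111111100000000

VLMAX = VLEN×LMUL/SEW = 128×2/16 = 16
AVL=8 ≤ VLMAX=16, so vl = 8
bits (lane 0 leftmost): 1111111100000000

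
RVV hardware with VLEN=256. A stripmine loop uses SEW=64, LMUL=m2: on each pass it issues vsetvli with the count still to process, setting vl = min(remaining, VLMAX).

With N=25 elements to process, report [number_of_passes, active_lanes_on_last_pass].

[iterations, last_vl] = [4, 1]

lanes per group: 256·2/64 = 8
iterations = ceil(25/8) = 4; final-pass vl = 1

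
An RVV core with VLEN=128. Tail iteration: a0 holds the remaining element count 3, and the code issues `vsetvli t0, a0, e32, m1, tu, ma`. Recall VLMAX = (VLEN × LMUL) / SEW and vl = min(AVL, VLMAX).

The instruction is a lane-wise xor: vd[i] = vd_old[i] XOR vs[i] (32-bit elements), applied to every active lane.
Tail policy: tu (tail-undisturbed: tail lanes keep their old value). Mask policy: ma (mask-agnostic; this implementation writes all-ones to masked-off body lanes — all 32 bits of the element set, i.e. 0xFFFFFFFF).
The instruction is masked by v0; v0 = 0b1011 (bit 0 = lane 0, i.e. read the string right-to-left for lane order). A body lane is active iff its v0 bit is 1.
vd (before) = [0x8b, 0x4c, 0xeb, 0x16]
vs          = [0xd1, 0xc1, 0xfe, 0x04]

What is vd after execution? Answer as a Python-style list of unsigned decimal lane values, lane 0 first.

vd = [90, 141, 4294967295, 22]

lanes per group: 128·1/32 = 4
vl = min(AVL, VLMAX) = min(3, 4) = 3
vd[0] xor(0x8b,0xd1) -> 0x5a
vd[1] xor(0x4c,0xc1) -> 0x8d
vd[2] mask-off/ones -> 0xffffffff
vd[3] tail/keep -> 0x16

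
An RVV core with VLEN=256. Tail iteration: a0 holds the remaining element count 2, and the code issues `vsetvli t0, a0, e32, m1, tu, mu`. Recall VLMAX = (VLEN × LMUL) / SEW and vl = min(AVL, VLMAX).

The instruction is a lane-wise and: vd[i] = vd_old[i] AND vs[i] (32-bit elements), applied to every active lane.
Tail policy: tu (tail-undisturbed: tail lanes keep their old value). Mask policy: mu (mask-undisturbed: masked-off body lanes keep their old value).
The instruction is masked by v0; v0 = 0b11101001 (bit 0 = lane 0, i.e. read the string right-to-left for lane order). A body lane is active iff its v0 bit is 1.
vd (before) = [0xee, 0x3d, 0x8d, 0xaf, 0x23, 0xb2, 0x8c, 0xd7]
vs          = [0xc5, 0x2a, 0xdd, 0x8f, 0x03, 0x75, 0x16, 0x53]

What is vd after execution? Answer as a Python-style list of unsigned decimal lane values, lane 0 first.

vd = [196, 61, 141, 175, 35, 178, 140, 215]

VLMAX = (256 × 1) / 32 = 8 lanes
AVL=2 ≤ VLMAX=8, so vl = 2
vd[0] and(0xee,0xc5) -> 0xc4
vd[1] mask-off/keep -> 0x3d
vd[2] tail/keep -> 0x8d
vd[3] tail/keep -> 0xaf
vd[4] tail/keep -> 0x23
vd[5] tail/keep -> 0xb2
vd[6] tail/keep -> 0x8c
vd[7] tail/keep -> 0xd7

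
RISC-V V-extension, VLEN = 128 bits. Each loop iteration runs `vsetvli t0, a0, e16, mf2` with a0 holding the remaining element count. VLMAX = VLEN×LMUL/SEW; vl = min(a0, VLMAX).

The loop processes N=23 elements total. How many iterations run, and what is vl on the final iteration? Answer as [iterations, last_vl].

[iterations, last_vl] = [6, 3]

VLMAX = VLEN×LMUL/SEW = 128×1/2/16 = 4
23 elements at 4/iter → 6 passes, remainder 3 on the last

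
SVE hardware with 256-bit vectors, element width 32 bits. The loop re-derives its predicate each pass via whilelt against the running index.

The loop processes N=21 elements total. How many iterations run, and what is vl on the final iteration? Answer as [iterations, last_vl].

[iterations, last_vl] = [3, 5]

register lanes = 256/32 = 8
N=21: ⌈21/8⌉ = 3 iters; last vl = 21 − 2×8 = 5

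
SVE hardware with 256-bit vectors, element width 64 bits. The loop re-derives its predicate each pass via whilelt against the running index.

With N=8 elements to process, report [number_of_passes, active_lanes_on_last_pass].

256-bit reg / 64-bit elem → 4 lanes
N=8: ⌈8/4⌉ = 2 iters; last vl = 8 − 1×4 = 4

[iterations, last_vl] = [2, 4]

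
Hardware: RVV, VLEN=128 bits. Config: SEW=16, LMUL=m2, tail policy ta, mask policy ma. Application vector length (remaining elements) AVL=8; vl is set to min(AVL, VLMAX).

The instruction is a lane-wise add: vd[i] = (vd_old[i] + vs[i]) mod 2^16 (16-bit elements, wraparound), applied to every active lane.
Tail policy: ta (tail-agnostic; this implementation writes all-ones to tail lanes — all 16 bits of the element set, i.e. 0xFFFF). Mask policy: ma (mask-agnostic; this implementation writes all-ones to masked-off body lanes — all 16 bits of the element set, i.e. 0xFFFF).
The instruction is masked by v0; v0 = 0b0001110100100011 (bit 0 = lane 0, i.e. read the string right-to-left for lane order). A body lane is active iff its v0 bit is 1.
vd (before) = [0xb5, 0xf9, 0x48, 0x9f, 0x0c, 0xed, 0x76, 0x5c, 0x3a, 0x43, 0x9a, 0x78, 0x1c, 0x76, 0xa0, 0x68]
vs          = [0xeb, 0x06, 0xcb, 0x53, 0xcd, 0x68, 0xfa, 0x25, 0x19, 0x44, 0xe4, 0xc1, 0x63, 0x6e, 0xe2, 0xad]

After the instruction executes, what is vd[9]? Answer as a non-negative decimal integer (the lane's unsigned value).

VLMAX = VLEN×LMUL/SEW = 128×2/16 = 16
AVL=8 ≤ VLMAX=16, so vl = 8
  i=0: add(0xb5,0xeb) → 416
  i=1: add(0xf9,0x06) → 255
  i=2: mask-off/ones → 65535
  i=3: mask-off/ones → 65535
  i=4: mask-off/ones → 65535
  i=5: add(0xed,0x68) → 341
  i=6: mask-off/ones → 65535
  i=7: mask-off/ones → 65535
  i=8: tail/ones → 65535
  i=9: tail/ones → 65535
  i=10: tail/ones → 65535
  i=11: tail/ones → 65535
  i=12: tail/ones → 65535
  i=13: tail/ones → 65535
  i=14: tail/ones → 65535
  i=15: tail/ones → 65535

vd[9] = 65535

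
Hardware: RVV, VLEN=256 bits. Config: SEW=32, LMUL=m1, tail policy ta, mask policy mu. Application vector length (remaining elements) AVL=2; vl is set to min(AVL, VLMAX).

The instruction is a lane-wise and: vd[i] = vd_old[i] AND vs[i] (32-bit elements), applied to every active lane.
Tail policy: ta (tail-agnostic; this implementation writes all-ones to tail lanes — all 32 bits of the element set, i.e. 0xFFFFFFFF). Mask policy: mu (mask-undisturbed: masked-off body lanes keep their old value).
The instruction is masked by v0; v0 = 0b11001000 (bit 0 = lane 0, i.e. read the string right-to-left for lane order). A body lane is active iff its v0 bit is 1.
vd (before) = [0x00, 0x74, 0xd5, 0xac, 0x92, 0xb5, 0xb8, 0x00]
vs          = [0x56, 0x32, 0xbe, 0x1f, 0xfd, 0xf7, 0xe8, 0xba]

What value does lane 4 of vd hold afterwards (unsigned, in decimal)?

VLMAX = (256 × 1) / 32 = 8 lanes
vl = min(AVL, VLMAX) = min(2, 8) = 2
[0] mask-off/keep = 0x00
[1] mask-off/keep = 0x74
[2] tail/ones = 0xffffffff
[3] tail/ones = 0xffffffff
[4] tail/ones = 0xffffffff
[5] tail/ones = 0xffffffff
[6] tail/ones = 0xffffffff
[7] tail/ones = 0xffffffff

vd[4] = 4294967295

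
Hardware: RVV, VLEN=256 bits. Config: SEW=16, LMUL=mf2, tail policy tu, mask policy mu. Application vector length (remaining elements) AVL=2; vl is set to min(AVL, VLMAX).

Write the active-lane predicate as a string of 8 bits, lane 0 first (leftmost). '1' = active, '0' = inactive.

predicate = 11000000

VLMAX = (256 × 1/2) / 16 = 8 lanes
vl ← min(2, 8) = 2
bits (lane 0 leftmost): 11000000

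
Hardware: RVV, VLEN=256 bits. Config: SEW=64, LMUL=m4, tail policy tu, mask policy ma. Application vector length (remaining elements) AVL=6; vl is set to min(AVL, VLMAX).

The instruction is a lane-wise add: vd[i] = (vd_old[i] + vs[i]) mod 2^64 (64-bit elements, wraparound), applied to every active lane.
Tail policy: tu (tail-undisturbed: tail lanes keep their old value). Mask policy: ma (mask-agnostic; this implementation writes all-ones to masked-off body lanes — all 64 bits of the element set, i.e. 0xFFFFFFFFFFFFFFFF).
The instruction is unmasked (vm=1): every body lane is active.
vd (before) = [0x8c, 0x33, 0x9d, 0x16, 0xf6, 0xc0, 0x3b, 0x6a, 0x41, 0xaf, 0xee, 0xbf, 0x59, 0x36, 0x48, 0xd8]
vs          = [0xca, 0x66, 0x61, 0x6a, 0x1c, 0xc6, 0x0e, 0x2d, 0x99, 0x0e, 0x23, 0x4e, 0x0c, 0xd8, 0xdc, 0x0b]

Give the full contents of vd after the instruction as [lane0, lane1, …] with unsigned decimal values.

lanes per group: 256·4/64 = 16
vl ← min(6, 16) = 6
lane  0: add(0x8c,0xca) ⇒ 0x156
lane  1: add(0x33,0x66) ⇒ 0x99
lane  2: add(0x9d,0x61) ⇒ 0xfe
lane  3: add(0x16,0x6a) ⇒ 0x80
lane  4: add(0xf6,0x1c) ⇒ 0x112
lane  5: add(0xc0,0xc6) ⇒ 0x186
lane  6: tail/keep ⇒ 0x3b
lane  7: tail/keep ⇒ 0x6a
lane  8: tail/keep ⇒ 0x41
lane  9: tail/keep ⇒ 0xaf
lane 10: tail/keep ⇒ 0xee
lane 11: tail/keep ⇒ 0xbf
lane 12: tail/keep ⇒ 0x59
lane 13: tail/keep ⇒ 0x36
lane 14: tail/keep ⇒ 0x48
lane 15: tail/keep ⇒ 0xd8

vd = [342, 153, 254, 128, 274, 390, 59, 106, 65, 175, 238, 191, 89, 54, 72, 216]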